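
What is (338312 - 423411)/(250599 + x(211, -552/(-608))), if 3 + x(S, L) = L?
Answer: -6467524/19045365 ≈ -0.33959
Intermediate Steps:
x(S, L) = -3 + L
(338312 - 423411)/(250599 + x(211, -552/(-608))) = (338312 - 423411)/(250599 + (-3 - 552/(-608))) = -85099/(250599 + (-3 - 552*(-1/608))) = -85099/(250599 + (-3 + 69/76)) = -85099/(250599 - 159/76) = -85099/19045365/76 = -85099*76/19045365 = -6467524/19045365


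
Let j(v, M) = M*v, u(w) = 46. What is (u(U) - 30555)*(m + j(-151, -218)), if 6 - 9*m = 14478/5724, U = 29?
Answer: -8622980134831/8586 ≈ -1.0043e+9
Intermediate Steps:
m = 3311/8586 (m = ⅔ - 4826/(3*5724) = ⅔ - ⅑*2413/954 = ⅔ - 2413/8586 = 3311/8586 ≈ 0.38563)
(u(U) - 30555)*(m + j(-151, -218)) = (46 - 30555)*(3311/8586 - 218*(-151)) = -30509*(3311/8586 + 32918) = -30509*282637259/8586 = -8622980134831/8586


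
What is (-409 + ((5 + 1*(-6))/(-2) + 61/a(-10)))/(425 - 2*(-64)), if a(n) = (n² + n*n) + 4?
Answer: -83273/112812 ≈ -0.73816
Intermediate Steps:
a(n) = 4 + 2*n² (a(n) = (n² + n²) + 4 = 2*n² + 4 = 4 + 2*n²)
(-409 + ((5 + 1*(-6))/(-2) + 61/a(-10)))/(425 - 2*(-64)) = (-409 + ((5 + 1*(-6))/(-2) + 61/(4 + 2*(-10)²)))/(425 - 2*(-64)) = (-409 + ((5 - 6)*(-½) + 61/(4 + 2*100)))/(425 + 128) = (-409 + (-1*(-½) + 61/(4 + 200)))/553 = (-409 + (½ + 61/204))*(1/553) = (-409 + 163/204)*(1/553) = -83273/204*1/553 = -83273/112812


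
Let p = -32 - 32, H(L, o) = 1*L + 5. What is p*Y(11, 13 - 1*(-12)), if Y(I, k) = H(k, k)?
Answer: -1920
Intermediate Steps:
H(L, o) = 5 + L (H(L, o) = L + 5 = 5 + L)
Y(I, k) = 5 + k
p = -64
p*Y(11, 13 - 1*(-12)) = -64*(5 + (13 - 1*(-12))) = -64*(5 + (13 + 12)) = -64*(5 + 25) = -64*30 = -1920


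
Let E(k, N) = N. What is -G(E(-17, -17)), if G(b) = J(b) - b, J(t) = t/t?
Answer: -18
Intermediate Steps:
J(t) = 1
G(b) = 1 - b
-G(E(-17, -17)) = -(1 - 1*(-17)) = -(1 + 17) = -1*18 = -18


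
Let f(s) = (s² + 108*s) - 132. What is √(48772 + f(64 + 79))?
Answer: √84533 ≈ 290.75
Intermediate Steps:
f(s) = -132 + s² + 108*s
√(48772 + f(64 + 79)) = √(48772 + (-132 + (64 + 79)² + 108*(64 + 79))) = √(48772 + (-132 + 143² + 108*143)) = √(48772 + (-132 + 20449 + 15444)) = √(48772 + 35761) = √84533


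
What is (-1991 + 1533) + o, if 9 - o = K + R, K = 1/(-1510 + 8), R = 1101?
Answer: -2328099/1502 ≈ -1550.0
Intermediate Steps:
K = -1/1502 (K = 1/(-1502) = -1/1502 ≈ -0.00066578)
o = -1640183/1502 (o = 9 - (-1/1502 + 1101) = 9 - 1*1653701/1502 = 9 - 1653701/1502 = -1640183/1502 ≈ -1092.0)
(-1991 + 1533) + o = (-1991 + 1533) - 1640183/1502 = -458 - 1640183/1502 = -2328099/1502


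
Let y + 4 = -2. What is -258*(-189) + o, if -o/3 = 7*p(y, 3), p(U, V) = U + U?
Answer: 49014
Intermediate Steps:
y = -6 (y = -4 - 2 = -6)
p(U, V) = 2*U
o = 252 (o = -21*2*(-6) = -21*(-12) = -3*(-84) = 252)
-258*(-189) + o = -258*(-189) + 252 = 48762 + 252 = 49014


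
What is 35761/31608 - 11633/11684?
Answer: 12533915/92326968 ≈ 0.13576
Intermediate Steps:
35761/31608 - 11633/11684 = 12533915/92326968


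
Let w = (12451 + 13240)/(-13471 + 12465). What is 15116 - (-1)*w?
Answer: 15181005/1006 ≈ 15090.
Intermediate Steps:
w = -25691/1006 (w = 25691/(-1006) = 25691*(-1/1006) = -25691/1006 ≈ -25.538)
15116 - (-1)*w = 15116 - (-1)*(-25691)/1006 = 15116 - 1*25691/1006 = 15116 - 25691/1006 = 15181005/1006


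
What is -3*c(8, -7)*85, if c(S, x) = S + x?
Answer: -255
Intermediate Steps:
-3*c(8, -7)*85 = -3*(8 - 7)*85 = -3*1*85 = -3*85 = -255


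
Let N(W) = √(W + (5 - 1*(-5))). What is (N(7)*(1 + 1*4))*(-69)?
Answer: -345*√17 ≈ -1422.5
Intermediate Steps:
N(W) = √(10 + W) (N(W) = √(W + (5 + 5)) = √(W + 10) = √(10 + W))
(N(7)*(1 + 1*4))*(-69) = (√(10 + 7)*(1 + 1*4))*(-69) = (√17*(1 + 4))*(-69) = (√17*5)*(-69) = (5*√17)*(-69) = -345*√17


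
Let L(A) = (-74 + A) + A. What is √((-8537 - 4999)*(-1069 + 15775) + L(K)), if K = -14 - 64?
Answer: I*√199060646 ≈ 14109.0*I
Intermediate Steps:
K = -78
L(A) = -74 + 2*A
√((-8537 - 4999)*(-1069 + 15775) + L(K)) = √((-8537 - 4999)*(-1069 + 15775) + (-74 + 2*(-78))) = √(-13536*14706 + (-74 - 156)) = √(-199060416 - 230) = √(-199060646) = I*√199060646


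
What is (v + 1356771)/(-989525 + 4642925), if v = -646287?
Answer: 59207/304450 ≈ 0.19447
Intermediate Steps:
(v + 1356771)/(-989525 + 4642925) = (-646287 + 1356771)/(-989525 + 4642925) = 710484/3653400 = 710484*(1/3653400) = 59207/304450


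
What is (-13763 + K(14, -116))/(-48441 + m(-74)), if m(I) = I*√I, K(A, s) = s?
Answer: 672312639/2346935705 - 1027046*I*√74/2346935705 ≈ 0.28646 - 0.0037645*I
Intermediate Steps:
m(I) = I^(3/2)
(-13763 + K(14, -116))/(-48441 + m(-74)) = (-13763 - 116)/(-48441 + (-74)^(3/2)) = -13879/(-48441 - 74*I*√74)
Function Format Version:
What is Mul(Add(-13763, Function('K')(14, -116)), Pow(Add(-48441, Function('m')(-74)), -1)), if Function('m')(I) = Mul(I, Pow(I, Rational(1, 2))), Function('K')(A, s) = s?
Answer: Add(Rational(672312639, 2346935705), Mul(Rational(-1027046, 2346935705), I, Pow(74, Rational(1, 2)))) ≈ Add(0.28646, Mul(-0.0037645, I))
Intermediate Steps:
Function('m')(I) = Pow(I, Rational(3, 2))
Mul(Add(-13763, Function('K')(14, -116)), Pow(Add(-48441, Function('m')(-74)), -1)) = Mul(Add(-13763, -116), Pow(Add(-48441, Pow(-74, Rational(3, 2))), -1)) = Mul(-13879, Pow(Add(-48441, Mul(-74, I, Pow(74, Rational(1, 2)))), -1))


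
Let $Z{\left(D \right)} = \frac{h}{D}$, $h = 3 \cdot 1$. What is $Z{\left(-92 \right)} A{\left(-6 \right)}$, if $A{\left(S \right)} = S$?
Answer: $\frac{9}{46} \approx 0.19565$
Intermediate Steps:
$h = 3$
$Z{\left(D \right)} = \frac{3}{D}$
$Z{\left(-92 \right)} A{\left(-6 \right)} = \frac{3}{-92} \left(-6\right) = 3 \left(- \frac{1}{92}\right) \left(-6\right) = \left(- \frac{3}{92}\right) \left(-6\right) = \frac{9}{46}$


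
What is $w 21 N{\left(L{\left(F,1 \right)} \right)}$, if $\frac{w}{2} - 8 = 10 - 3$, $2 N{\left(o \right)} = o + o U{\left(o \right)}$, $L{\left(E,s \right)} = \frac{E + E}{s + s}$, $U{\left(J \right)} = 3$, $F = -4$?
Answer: $-5040$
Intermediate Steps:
$L{\left(E,s \right)} = \frac{E}{s}$ ($L{\left(E,s \right)} = \frac{2 E}{2 s} = 2 E \frac{1}{2 s} = \frac{E}{s}$)
$N{\left(o \right)} = 2 o$ ($N{\left(o \right)} = \frac{o + o 3}{2} = \frac{o + 3 o}{2} = \frac{4 o}{2} = 2 o$)
$w = 30$ ($w = 16 + 2 \left(10 - 3\right) = 16 + 2 \cdot 7 = 16 + 14 = 30$)
$w 21 N{\left(L{\left(F,1 \right)} \right)} = 30 \cdot 21 \cdot 2 \left(- \frac{4}{1}\right) = 630 \cdot 2 \left(\left(-4\right) 1\right) = 630 \cdot 2 \left(-4\right) = 630 \left(-8\right) = -5040$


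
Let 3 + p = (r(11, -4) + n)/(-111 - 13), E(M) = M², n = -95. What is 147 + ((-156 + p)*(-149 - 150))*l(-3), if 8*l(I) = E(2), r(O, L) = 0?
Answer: 5903135/248 ≈ 23803.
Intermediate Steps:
l(I) = ½ (l(I) = (⅛)*2² = (⅛)*4 = ½)
p = -277/124 (p = -3 + (0 - 95)/(-111 - 13) = -3 - 95/(-124) = -3 - 95*(-1/124) = -3 + 95/124 = -277/124 ≈ -2.2339)
147 + ((-156 + p)*(-149 - 150))*l(-3) = 147 + ((-156 - 277/124)*(-149 - 150))*(½) = 147 - 19621/124*(-299)*(½) = 147 + (5866679/124)*(½) = 147 + 5866679/248 = 5903135/248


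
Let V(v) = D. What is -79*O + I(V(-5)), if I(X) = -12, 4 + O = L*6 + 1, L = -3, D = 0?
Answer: 1647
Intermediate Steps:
V(v) = 0
O = -21 (O = -4 + (-3*6 + 1) = -4 + (-18 + 1) = -4 - 17 = -21)
-79*O + I(V(-5)) = -79*(-21) - 12 = 1659 - 12 = 1647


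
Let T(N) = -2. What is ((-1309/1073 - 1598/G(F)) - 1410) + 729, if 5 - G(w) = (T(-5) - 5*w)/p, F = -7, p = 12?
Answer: -13446814/9657 ≈ -1392.4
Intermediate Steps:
G(w) = 31/6 + 5*w/12 (G(w) = 5 - (-2 - 5*w)/12 = 5 - (-⅙ - 5*w/12) = 5 + (⅙ + 5*w/12) = 31/6 + 5*w/12)
((-1309/1073 - 1598/G(F)) - 1410) + 729 = ((-1309/1073 - 1598/(31/6 + (5/12)*(-7))) - 1410) + 729 = ((-1309*1/1073 - 1598/(31/6 - 35/12)) - 1410) + 729 = ((-1309/1073 - 1598/9/4) - 1410) + 729 = ((-1309/1073 - 1598*4/9) - 1410) + 729 = ((-1309/1073 - 6392/9) - 1410) + 729 = (-6870397/9657 - 1410) + 729 = -20486767/9657 + 729 = -13446814/9657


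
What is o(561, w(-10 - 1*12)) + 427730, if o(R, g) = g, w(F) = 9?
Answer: 427739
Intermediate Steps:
o(561, w(-10 - 1*12)) + 427730 = 9 + 427730 = 427739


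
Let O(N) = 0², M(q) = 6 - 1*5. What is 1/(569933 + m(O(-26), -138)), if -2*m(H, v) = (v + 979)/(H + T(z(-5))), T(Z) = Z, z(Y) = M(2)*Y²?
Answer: 50/28495809 ≈ 1.7546e-6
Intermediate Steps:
M(q) = 1 (M(q) = 6 - 5 = 1)
z(Y) = Y² (z(Y) = 1*Y² = Y²)
O(N) = 0
m(H, v) = -(979 + v)/(2*(25 + H)) (m(H, v) = -(v + 979)/(2*(H + (-5)²)) = -(979 + v)/(2*(H + 25)) = -(979 + v)/(2*(25 + H)))
1/(569933 + m(O(-26), -138)) = 1/(569933 + (-979 - 1*(-138))/(2*(25 + 0))) = 1/(569933 + (½)*(-979 + 138)/25) = 1/(569933 + (½)*(1/25)*(-841)) = 1/(569933 - 841/50) = 1/(28495809/50) = 50/28495809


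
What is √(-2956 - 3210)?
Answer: I*√6166 ≈ 78.524*I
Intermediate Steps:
√(-2956 - 3210) = √(-6166) = I*√6166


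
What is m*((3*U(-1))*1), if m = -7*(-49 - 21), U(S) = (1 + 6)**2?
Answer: 72030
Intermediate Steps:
U(S) = 49 (U(S) = 7**2 = 49)
m = 490 (m = -7*(-70) = 490)
m*((3*U(-1))*1) = 490*((3*49)*1) = 490*(147*1) = 490*147 = 72030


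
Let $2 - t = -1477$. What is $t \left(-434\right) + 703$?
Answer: $-641183$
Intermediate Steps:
$t = 1479$ ($t = 2 - -1477 = 2 + 1477 = 1479$)
$t \left(-434\right) + 703 = 1479 \left(-434\right) + 703 = -641886 + 703 = -641183$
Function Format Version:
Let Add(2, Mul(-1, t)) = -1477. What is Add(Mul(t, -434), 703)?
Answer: -641183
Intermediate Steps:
t = 1479 (t = Add(2, Mul(-1, -1477)) = Add(2, 1477) = 1479)
Add(Mul(t, -434), 703) = Add(Mul(1479, -434), 703) = Add(-641886, 703) = -641183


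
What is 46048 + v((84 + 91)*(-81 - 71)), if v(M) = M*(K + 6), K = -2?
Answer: -60352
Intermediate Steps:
v(M) = 4*M (v(M) = M*(-2 + 6) = M*4 = 4*M)
46048 + v((84 + 91)*(-81 - 71)) = 46048 + 4*((84 + 91)*(-81 - 71)) = 46048 + 4*(175*(-152)) = 46048 + 4*(-26600) = 46048 - 106400 = -60352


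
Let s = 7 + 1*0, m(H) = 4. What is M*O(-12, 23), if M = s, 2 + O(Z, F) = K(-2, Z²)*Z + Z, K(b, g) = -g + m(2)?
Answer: 11662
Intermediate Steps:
K(b, g) = 4 - g (K(b, g) = -g + 4 = 4 - g)
s = 7 (s = 7 + 0 = 7)
O(Z, F) = -2 + Z + Z*(4 - Z²) (O(Z, F) = -2 + ((4 - Z²)*Z + Z) = -2 + (Z*(4 - Z²) + Z) = -2 + (Z + Z*(4 - Z²)) = -2 + Z + Z*(4 - Z²))
M = 7
M*O(-12, 23) = 7*(-2 - 1*(-12)³ + 5*(-12)) = 7*(-2 - 1*(-1728) - 60) = 7*(-2 + 1728 - 60) = 7*1666 = 11662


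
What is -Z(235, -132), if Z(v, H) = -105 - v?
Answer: 340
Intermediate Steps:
-Z(235, -132) = -(-105 - 1*235) = -(-105 - 235) = -1*(-340) = 340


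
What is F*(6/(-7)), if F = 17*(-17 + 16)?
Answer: 102/7 ≈ 14.571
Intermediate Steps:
F = -17 (F = 17*(-1) = -17)
F*(6/(-7)) = -102/(-7) = -102*(-1)/7 = -17*(-6/7) = 102/7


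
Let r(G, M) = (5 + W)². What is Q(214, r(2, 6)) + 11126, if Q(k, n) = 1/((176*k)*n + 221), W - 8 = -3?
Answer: 41907425247/3766621 ≈ 11126.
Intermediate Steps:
W = 5 (W = 8 - 3 = 5)
r(G, M) = 100 (r(G, M) = (5 + 5)² = 10² = 100)
Q(k, n) = 1/(221 + 176*k*n) (Q(k, n) = 1/(176*k*n + 221) = 1/(221 + 176*k*n))
Q(214, r(2, 6)) + 11126 = 1/(221 + 176*214*100) + 11126 = 1/(221 + 3766400) + 11126 = 1/3766621 + 11126 = 41907425247/3766621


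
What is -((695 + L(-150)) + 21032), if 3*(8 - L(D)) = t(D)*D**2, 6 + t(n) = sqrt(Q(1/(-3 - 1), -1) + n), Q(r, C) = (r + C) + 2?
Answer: -66735 + 3750*I*sqrt(597) ≈ -66735.0 + 91626.0*I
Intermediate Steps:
Q(r, C) = 2 + C + r (Q(r, C) = (C + r) + 2 = 2 + C + r)
t(n) = -6 + sqrt(3/4 + n) (t(n) = -6 + sqrt((2 - 1 + 1/(-3 - 1)) + n) = -6 + sqrt((2 - 1 + 1/(-4)) + n) = -6 + sqrt((2 - 1 - 1/4) + n) = -6 + sqrt(3/4 + n))
L(D) = 8 - D**2*(-6 + sqrt(3 + 4*D)/2)/3 (L(D) = 8 - (-6 + sqrt(3 + 4*D)/2)*D**2/3 = 8 - D**2*(-6 + sqrt(3 + 4*D)/2)/3)
-((695 + L(-150)) + 21032) = -((695 + (8 + (1/6)*(-150)**2*(12 - sqrt(3 + 4*(-150))))) + 21032) = -((695 + (8 + (1/6)*22500*(12 - sqrt(3 - 600)))) + 21032) = -((695 + (8 + (1/6)*22500*(12 - sqrt(-597)))) + 21032) = -((695 + (8 + (1/6)*22500*(12 - I*sqrt(597)))) + 21032) = -((695 + (8 + (45000 - 3750*I*sqrt(597)))) + 21032) = -((695 + (45008 - 3750*I*sqrt(597))) + 21032) = -((45703 - 3750*I*sqrt(597)) + 21032) = -(66735 - 3750*I*sqrt(597)) = -66735 + 3750*I*sqrt(597)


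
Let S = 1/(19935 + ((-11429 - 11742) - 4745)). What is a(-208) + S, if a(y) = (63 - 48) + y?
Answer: -1540334/7981 ≈ -193.00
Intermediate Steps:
S = -1/7981 (S = 1/(19935 + (-23171 - 4745)) = 1/(19935 - 27916) = 1/(-7981) = -1/7981 ≈ -0.00012530)
a(y) = 15 + y
a(-208) + S = (15 - 208) - 1/7981 = -193 - 1/7981 = -1540334/7981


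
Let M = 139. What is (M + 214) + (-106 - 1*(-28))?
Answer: 275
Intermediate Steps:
(M + 214) + (-106 - 1*(-28)) = (139 + 214) + (-106 - 1*(-28)) = 353 + (-106 + 28) = 353 - 78 = 275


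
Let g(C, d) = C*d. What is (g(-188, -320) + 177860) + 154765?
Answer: 392785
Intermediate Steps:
(g(-188, -320) + 177860) + 154765 = (-188*(-320) + 177860) + 154765 = (60160 + 177860) + 154765 = 238020 + 154765 = 392785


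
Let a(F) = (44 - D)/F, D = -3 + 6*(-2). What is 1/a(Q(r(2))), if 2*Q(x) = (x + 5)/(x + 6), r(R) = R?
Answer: 7/944 ≈ 0.0074153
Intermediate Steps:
D = -15 (D = -3 - 12 = -15)
Q(x) = (5 + x)/(2*(6 + x)) (Q(x) = ((x + 5)/(x + 6))/2 = ((5 + x)/(6 + x))/2 = (5 + x)/(2*(6 + x)))
a(F) = 59/F (a(F) = (44 - 1*(-15))/F = (44 + 15)/F = 59/F)
1/a(Q(r(2))) = 1/(59/(((5 + 2)/(2*(6 + 2))))) = 1/(59/(((½)*7/8))) = 1/(59/(((½)*(⅛)*7))) = 1/(59/(7/16)) = 1/(59*(16/7)) = 1/(944/7) = 7/944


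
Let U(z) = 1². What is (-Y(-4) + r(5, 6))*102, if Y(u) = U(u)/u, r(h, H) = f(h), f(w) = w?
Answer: 1071/2 ≈ 535.50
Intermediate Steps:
r(h, H) = h
U(z) = 1
Y(u) = 1/u
(-Y(-4) + r(5, 6))*102 = (-1/(-4) + 5)*102 = (-1*(-¼) + 5)*102 = (¼ + 5)*102 = (21/4)*102 = 1071/2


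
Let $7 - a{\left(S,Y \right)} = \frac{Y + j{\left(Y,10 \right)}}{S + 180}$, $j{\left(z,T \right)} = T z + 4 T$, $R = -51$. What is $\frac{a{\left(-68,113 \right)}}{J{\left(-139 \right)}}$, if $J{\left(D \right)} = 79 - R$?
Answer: $- \frac{499}{14560} \approx -0.034272$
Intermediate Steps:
$j{\left(z,T \right)} = 4 T + T z$
$J{\left(D \right)} = 130$ ($J{\left(D \right)} = 79 - -51 = 79 + 51 = 130$)
$a{\left(S,Y \right)} = 7 - \frac{40 + 11 Y}{180 + S}$ ($a{\left(S,Y \right)} = 7 - \frac{Y + 10 \left(4 + Y\right)}{S + 180} = 7 - \frac{Y + \left(40 + 10 Y\right)}{180 + S} = 7 - \frac{40 + 11 Y}{180 + S}$)
$\frac{a{\left(-68,113 \right)}}{J{\left(-139 \right)}} = \frac{\frac{1}{180 - 68} \left(1220 - 1243 + 7 \left(-68\right)\right)}{130} = \frac{1220 - 1243 - 476}{112} \cdot \frac{1}{130} = \frac{1}{112} \left(-499\right) \frac{1}{130} = \left(- \frac{499}{112}\right) \frac{1}{130} = - \frac{499}{14560}$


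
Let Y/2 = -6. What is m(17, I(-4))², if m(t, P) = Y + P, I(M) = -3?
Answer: 225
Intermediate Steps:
Y = -12 (Y = 2*(-6) = -12)
m(t, P) = -12 + P
m(17, I(-4))² = (-12 - 3)² = (-15)² = 225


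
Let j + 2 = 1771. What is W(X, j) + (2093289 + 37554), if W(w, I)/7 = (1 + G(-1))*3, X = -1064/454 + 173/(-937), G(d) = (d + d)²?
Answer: 2130948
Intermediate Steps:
G(d) = 4*d² (G(d) = (2*d)² = 4*d²)
j = 1769 (j = -2 + 1771 = 1769)
X = -537755/212699 (X = -1064*1/454 + 173*(-1/937) = -532/227 - 173/937 = -537755/212699 ≈ -2.5282)
W(w, I) = 105 (W(w, I) = 7*((1 + 4*(-1)²)*3) = 7*((1 + 4*1)*3) = 7*((1 + 4)*3) = 7*(5*3) = 7*15 = 105)
W(X, j) + (2093289 + 37554) = 105 + (2093289 + 37554) = 105 + 2130843 = 2130948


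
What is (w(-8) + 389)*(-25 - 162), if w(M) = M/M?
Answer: -72930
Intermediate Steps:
w(M) = 1
(w(-8) + 389)*(-25 - 162) = (1 + 389)*(-25 - 162) = 390*(-187) = -72930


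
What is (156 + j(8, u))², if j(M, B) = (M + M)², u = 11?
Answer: 169744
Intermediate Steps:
j(M, B) = 4*M² (j(M, B) = (2*M)² = 4*M²)
(156 + j(8, u))² = (156 + 4*8²)² = (156 + 4*64)² = (156 + 256)² = 412² = 169744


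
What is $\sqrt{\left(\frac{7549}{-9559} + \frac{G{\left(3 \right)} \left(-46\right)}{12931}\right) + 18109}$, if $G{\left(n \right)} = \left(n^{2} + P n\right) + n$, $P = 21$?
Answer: $\frac{6 \sqrt{63514137607777653}}{11237039} \approx 134.57$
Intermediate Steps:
$G{\left(n \right)} = n^{2} + 22 n$ ($G{\left(n \right)} = \left(n^{2} + 21 n\right) + n = n^{2} + 22 n$)
$\sqrt{\left(\frac{7549}{-9559} + \frac{G{\left(3 \right)} \left(-46\right)}{12931}\right) + 18109} = \sqrt{\left(\frac{7549}{-9559} + \frac{3 \left(22 + 3\right) \left(-46\right)}{12931}\right) + 18109} = \sqrt{\left(7549 \left(- \frac{1}{9559}\right) + 3 \cdot 25 \left(-46\right) \frac{1}{12931}\right) + 18109} = \sqrt{\left(- \frac{7549}{9559} + 75 \left(-46\right) \frac{1}{12931}\right) + 18109} = \sqrt{\left(- \frac{7549}{9559} - \frac{3450}{12931}\right) + 18109} = \sqrt{- \frac{130594669}{123607429} + 18109} = \sqrt{\frac{2238276337092}{123607429}} = \frac{6 \sqrt{63514137607777653}}{11237039}$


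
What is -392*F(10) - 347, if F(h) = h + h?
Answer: -8187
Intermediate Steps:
F(h) = 2*h
-392*F(10) - 347 = -784*10 - 347 = -392*20 - 347 = -7840 - 347 = -8187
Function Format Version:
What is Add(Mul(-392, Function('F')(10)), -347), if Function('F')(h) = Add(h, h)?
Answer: -8187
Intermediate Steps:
Function('F')(h) = Mul(2, h)
Add(Mul(-392, Function('F')(10)), -347) = Add(Mul(-392, Mul(2, 10)), -347) = Add(Mul(-392, 20), -347) = Add(-7840, -347) = -8187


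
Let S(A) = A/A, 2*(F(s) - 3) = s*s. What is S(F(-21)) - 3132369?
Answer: -3132368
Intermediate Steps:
F(s) = 3 + s²/2 (F(s) = 3 + (s*s)/2 = 3 + s²/2)
S(A) = 1
S(F(-21)) - 3132369 = 1 - 3132369 = -3132368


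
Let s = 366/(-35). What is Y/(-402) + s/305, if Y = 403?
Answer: -72937/70350 ≈ -1.0368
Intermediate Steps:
s = -366/35 (s = 366*(-1/35) = -366/35 ≈ -10.457)
Y/(-402) + s/305 = 403/(-402) - 366/35/305 = 403*(-1/402) - 366/35*1/305 = -403/402 - 6/175 = -72937/70350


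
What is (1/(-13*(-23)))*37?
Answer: 37/299 ≈ 0.12375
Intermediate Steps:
(1/(-13*(-23)))*37 = -1/13*(-1/23)*37 = (1/299)*37 = 37/299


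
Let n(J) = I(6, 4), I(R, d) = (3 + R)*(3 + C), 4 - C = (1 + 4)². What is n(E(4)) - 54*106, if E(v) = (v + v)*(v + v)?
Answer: -5886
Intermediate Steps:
C = -21 (C = 4 - (1 + 4)² = 4 - 1*5² = 4 - 1*25 = 4 - 25 = -21)
E(v) = 4*v² (E(v) = (2*v)*(2*v) = 4*v²)
I(R, d) = -54 - 18*R (I(R, d) = (3 + R)*(3 - 21) = (3 + R)*(-18) = -54 - 18*R)
n(J) = -162 (n(J) = -54 - 18*6 = -54 - 108 = -162)
n(E(4)) - 54*106 = -162 - 54*106 = -162 - 5724 = -5886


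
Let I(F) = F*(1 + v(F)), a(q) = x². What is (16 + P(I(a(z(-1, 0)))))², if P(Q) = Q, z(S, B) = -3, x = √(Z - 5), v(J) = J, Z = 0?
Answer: 1296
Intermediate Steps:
x = I*√5 (x = √(0 - 5) = √(-5) = I*√5 ≈ 2.2361*I)
a(q) = -5 (a(q) = (I*√5)² = -5)
I(F) = F*(1 + F)
(16 + P(I(a(z(-1, 0)))))² = (16 - 5*(1 - 5))² = (16 - 5*(-4))² = (16 + 20)² = 36² = 1296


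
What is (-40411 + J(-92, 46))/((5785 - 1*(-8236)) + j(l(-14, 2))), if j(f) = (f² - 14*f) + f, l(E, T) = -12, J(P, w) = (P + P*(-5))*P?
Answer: -74267/14321 ≈ -5.1859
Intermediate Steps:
J(P, w) = -4*P² (J(P, w) = (P - 5*P)*P = (-4*P)*P = -4*P²)
j(f) = f² - 13*f
(-40411 + J(-92, 46))/((5785 - 1*(-8236)) + j(l(-14, 2))) = (-40411 - 4*(-92)²)/((5785 - 1*(-8236)) - 12*(-13 - 12)) = (-40411 - 4*8464)/((5785 + 8236) - 12*(-25)) = (-40411 - 33856)/(14021 + 300) = -74267/14321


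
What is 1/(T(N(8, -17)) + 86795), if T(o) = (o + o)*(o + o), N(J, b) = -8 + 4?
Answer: 1/86859 ≈ 1.1513e-5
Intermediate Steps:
N(J, b) = -4
T(o) = 4*o² (T(o) = (2*o)*(2*o) = 4*o²)
1/(T(N(8, -17)) + 86795) = 1/(4*(-4)² + 86795) = 1/(4*16 + 86795) = 1/(64 + 86795) = 1/86859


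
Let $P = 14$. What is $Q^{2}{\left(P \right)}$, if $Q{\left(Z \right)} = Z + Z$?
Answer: $784$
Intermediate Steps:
$Q{\left(Z \right)} = 2 Z$
$Q^{2}{\left(P \right)} = \left(2 \cdot 14\right)^{2} = 28^{2} = 784$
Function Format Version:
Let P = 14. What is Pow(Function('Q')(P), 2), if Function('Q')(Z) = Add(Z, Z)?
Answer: 784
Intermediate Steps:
Function('Q')(Z) = Mul(2, Z)
Pow(Function('Q')(P), 2) = Pow(Mul(2, 14), 2) = Pow(28, 2) = 784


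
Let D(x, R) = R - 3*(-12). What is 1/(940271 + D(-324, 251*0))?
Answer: 1/940307 ≈ 1.0635e-6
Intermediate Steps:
D(x, R) = 36 + R (D(x, R) = R + 36 = 36 + R)
1/(940271 + D(-324, 251*0)) = 1/(940271 + (36 + 251*0)) = 1/(940271 + (36 + 0)) = 1/(940271 + 36) = 1/940307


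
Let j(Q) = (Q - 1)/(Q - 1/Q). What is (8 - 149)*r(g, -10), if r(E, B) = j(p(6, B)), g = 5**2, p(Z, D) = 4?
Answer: -564/5 ≈ -112.80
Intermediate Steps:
g = 25
j(Q) = (-1 + Q)/(Q - 1/Q)
r(E, B) = 4/5 (r(E, B) = 4/(1 + 4) = 4/5)
(8 - 149)*r(g, -10) = (8 - 149)*(4/5) = -141*4/5 = -564/5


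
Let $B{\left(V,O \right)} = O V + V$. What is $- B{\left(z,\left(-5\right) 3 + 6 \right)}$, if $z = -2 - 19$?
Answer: $-168$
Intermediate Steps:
$z = -21$
$B{\left(V,O \right)} = V + O V$
$- B{\left(z,\left(-5\right) 3 + 6 \right)} = - \left(-21\right) \left(1 + \left(\left(-5\right) 3 + 6\right)\right) = - \left(-21\right) \left(1 + \left(-15 + 6\right)\right) = - \left(-21\right) \left(1 - 9\right) = - \left(-21\right) \left(-8\right) = \left(-1\right) 168 = -168$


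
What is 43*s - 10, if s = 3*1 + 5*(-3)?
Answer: -526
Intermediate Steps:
s = -12 (s = 3 - 15 = -12)
43*s - 10 = 43*(-12) - 10 = -516 - 10 = -526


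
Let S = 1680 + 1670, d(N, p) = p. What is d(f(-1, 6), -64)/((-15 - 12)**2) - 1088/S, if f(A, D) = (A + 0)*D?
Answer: -503776/1221075 ≈ -0.41257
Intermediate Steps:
f(A, D) = A*D
S = 3350
d(f(-1, 6), -64)/((-15 - 12)**2) - 1088/S = -64/(-15 - 12)**2 - 1088/3350 = -64/((-27)**2) - 1088*1/3350 = -64/729 - 544/1675 = -503776/1221075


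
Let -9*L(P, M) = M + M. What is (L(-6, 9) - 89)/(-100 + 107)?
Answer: -13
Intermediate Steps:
L(P, M) = -2*M/9 (L(P, M) = -(M + M)/9 = -2*M/9)
(L(-6, 9) - 89)/(-100 + 107) = (-2/9*9 - 89)/(-100 + 107) = (-2 - 89)/7 = -91*1/7 = -13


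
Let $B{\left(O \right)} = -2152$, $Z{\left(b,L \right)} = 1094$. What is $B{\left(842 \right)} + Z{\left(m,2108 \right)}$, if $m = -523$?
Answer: $-1058$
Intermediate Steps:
$B{\left(842 \right)} + Z{\left(m,2108 \right)} = -2152 + 1094 = -1058$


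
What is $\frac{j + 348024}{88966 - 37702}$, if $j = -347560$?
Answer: $\frac{29}{3204} \approx 0.0090512$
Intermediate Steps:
$\frac{j + 348024}{88966 - 37702} = \frac{-347560 + 348024}{88966 - 37702} = \frac{464}{51264} = 464 \cdot \frac{1}{51264} = \frac{29}{3204}$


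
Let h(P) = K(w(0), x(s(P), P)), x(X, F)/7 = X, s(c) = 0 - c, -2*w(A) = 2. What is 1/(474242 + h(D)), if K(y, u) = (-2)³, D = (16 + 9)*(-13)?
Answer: 1/474234 ≈ 2.1087e-6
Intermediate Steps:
w(A) = -1 (w(A) = -½*2 = -1)
D = -325 (D = 25*(-13) = -325)
s(c) = -c
x(X, F) = 7*X
K(y, u) = -8
h(P) = -8
1/(474242 + h(D)) = 1/(474242 - 8) = 1/474234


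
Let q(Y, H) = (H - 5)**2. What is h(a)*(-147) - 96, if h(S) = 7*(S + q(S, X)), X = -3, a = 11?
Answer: -77271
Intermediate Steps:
q(Y, H) = (-5 + H)**2
h(S) = 448 + 7*S (h(S) = 7*(S + (-5 - 3)**2) = 7*(S + (-8)**2) = 7*(S + 64) = 7*(64 + S) = 448 + 7*S)
h(a)*(-147) - 96 = (448 + 7*11)*(-147) - 96 = (448 + 77)*(-147) - 96 = 525*(-147) - 96 = -77175 - 96 = -77271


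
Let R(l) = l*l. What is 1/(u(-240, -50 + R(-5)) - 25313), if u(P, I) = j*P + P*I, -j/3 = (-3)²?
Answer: -1/12833 ≈ -7.7924e-5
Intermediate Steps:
R(l) = l²
j = -27 (j = -3*(-3)² = -3*9 = -27)
u(P, I) = -27*P + I*P (u(P, I) = -27*P + P*I = -27*P + I*P)
1/(u(-240, -50 + R(-5)) - 25313) = 1/(-240*(-27 + (-50 + (-5)²)) - 25313) = 1/(-240*(-27 + (-50 + 25)) - 25313) = 1/(-240*(-27 - 25) - 25313) = 1/(-240*(-52) - 25313) = 1/(12480 - 25313) = 1/(-12833) = -1/12833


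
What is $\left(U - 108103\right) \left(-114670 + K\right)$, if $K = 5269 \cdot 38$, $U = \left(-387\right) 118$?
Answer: $-13155245488$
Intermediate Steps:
$U = -45666$
$K = 200222$
$\left(U - 108103\right) \left(-114670 + K\right) = \left(-45666 - 108103\right) \left(-114670 + 200222\right) = \left(-153769\right) 85552 = -13155245488$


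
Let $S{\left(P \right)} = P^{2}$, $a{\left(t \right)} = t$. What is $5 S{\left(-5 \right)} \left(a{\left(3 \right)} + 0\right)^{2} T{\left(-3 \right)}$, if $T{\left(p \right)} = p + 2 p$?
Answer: $-10125$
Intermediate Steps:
$T{\left(p \right)} = 3 p$
$5 S{\left(-5 \right)} \left(a{\left(3 \right)} + 0\right)^{2} T{\left(-3 \right)} = 5 \left(-5\right)^{2} \left(3 + 0\right)^{2} \cdot 3 \left(-3\right) = 5 \cdot 25 \cdot 3^{2} \left(-9\right) = 125 \cdot 9 \left(-9\right) = 1125 \left(-9\right) = -10125$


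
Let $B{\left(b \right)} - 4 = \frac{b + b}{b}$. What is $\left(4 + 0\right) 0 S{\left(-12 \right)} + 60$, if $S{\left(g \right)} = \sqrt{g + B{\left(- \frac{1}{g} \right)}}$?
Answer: $60$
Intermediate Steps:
$B{\left(b \right)} = 6$ ($B{\left(b \right)} = 4 + \frac{b + b}{b} = 4 + \frac{2 b}{b} = 4 + 2 = 6$)
$S{\left(g \right)} = \sqrt{6 + g}$ ($S{\left(g \right)} = \sqrt{g + 6} = \sqrt{6 + g}$)
$\left(4 + 0\right) 0 S{\left(-12 \right)} + 60 = \left(4 + 0\right) 0 \sqrt{6 - 12} + 60 = 4 \cdot 0 \sqrt{-6} + 60 = 0 i \sqrt{6} + 60 = 0 + 60 = 60$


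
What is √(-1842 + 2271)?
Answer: √429 ≈ 20.712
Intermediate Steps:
√(-1842 + 2271) = √429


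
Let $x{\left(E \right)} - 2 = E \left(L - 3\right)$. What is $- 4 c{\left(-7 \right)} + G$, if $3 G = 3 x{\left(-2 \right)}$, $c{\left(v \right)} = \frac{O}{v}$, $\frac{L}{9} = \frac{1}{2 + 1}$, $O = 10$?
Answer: $\frac{54}{7} \approx 7.7143$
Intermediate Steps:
$L = 3$ ($L = \frac{9}{2 + 1} = \frac{9}{3} = 9 \cdot \frac{1}{3} = 3$)
$x{\left(E \right)} = 2$ ($x{\left(E \right)} = 2 + E \left(3 - 3\right) = 2 + E 0 = 2 + 0 = 2$)
$c{\left(v \right)} = \frac{10}{v}$
$G = 2$ ($G = \frac{3 \cdot 2}{3} = \frac{1}{3} \cdot 6 = 2$)
$- 4 c{\left(-7 \right)} + G = - 4 \frac{10}{-7} + 2 = - 4 \cdot 10 \left(- \frac{1}{7}\right) + 2 = \left(-4\right) \left(- \frac{10}{7}\right) + 2 = \frac{40}{7} + 2 = \frac{54}{7}$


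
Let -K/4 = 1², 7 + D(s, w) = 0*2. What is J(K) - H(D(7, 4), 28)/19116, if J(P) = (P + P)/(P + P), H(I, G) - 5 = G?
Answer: 6361/6372 ≈ 0.99827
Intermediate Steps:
D(s, w) = -7 (D(s, w) = -7 + 0*2 = -7 + 0 = -7)
H(I, G) = 5 + G
K = -4 (K = -4*1² = -4*1 = -4)
J(P) = 1 (J(P) = (2*P)/((2*P)) = (2*P)*(1/(2*P)) = 1)
J(K) - H(D(7, 4), 28)/19116 = 1 - (5 + 28)/19116 = 1 - 33/19116 = 1 - 1*11/6372 = 1 - 11/6372 = 6361/6372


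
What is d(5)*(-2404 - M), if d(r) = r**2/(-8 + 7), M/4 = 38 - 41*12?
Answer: 14700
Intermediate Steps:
M = -1816 (M = 4*(38 - 41*12) = 4*(38 - 492) = 4*(-454) = -1816)
d(r) = -r**2 (d(r) = r**2/(-1) = -r**2)
d(5)*(-2404 - M) = (-1*5**2)*(-2404 - 1*(-1816)) = (-1*25)*(-2404 + 1816) = -25*(-588) = 14700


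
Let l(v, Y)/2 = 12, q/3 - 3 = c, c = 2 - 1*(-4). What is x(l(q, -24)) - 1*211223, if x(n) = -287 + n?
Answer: -211486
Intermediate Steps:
c = 6 (c = 2 + 4 = 6)
q = 27 (q = 9 + 3*6 = 9 + 18 = 27)
l(v, Y) = 24 (l(v, Y) = 2*12 = 24)
x(l(q, -24)) - 1*211223 = (-287 + 24) - 1*211223 = -263 - 211223 = -211486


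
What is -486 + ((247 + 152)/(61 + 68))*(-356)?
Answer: -68246/43 ≈ -1587.1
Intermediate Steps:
-486 + ((247 + 152)/(61 + 68))*(-356) = -486 + (399/129)*(-356) = -486 + (399*(1/129))*(-356) = -486 + (133/43)*(-356) = -486 - 47348/43 = -68246/43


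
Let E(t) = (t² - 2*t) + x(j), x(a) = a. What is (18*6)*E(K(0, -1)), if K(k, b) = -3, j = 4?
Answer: 2052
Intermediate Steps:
E(t) = 4 + t² - 2*t (E(t) = (t² - 2*t) + 4 = 4 + t² - 2*t)
(18*6)*E(K(0, -1)) = (18*6)*(4 + (-3)² - 2*(-3)) = 108*(4 + 9 + 6) = 108*19 = 2052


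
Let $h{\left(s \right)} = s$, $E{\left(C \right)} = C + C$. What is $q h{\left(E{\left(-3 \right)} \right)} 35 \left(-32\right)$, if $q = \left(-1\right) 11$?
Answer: $-73920$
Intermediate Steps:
$E{\left(C \right)} = 2 C$
$q = -11$
$q h{\left(E{\left(-3 \right)} \right)} 35 \left(-32\right) = - 11 \cdot 2 \left(-3\right) 35 \left(-32\right) = \left(-11\right) \left(-6\right) 35 \left(-32\right) = 66 \cdot 35 \left(-32\right) = 2310 \left(-32\right) = -73920$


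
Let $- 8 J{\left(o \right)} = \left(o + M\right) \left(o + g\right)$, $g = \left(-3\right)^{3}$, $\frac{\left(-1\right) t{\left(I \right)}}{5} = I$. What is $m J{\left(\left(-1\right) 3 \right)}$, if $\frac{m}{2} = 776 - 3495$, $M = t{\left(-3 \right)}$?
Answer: $-244710$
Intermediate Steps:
$t{\left(I \right)} = - 5 I$
$M = 15$ ($M = \left(-5\right) \left(-3\right) = 15$)
$g = -27$
$m = -5438$ ($m = 2 \left(776 - 3495\right) = 2 \left(-2719\right) = -5438$)
$J{\left(o \right)} = - \frac{\left(-27 + o\right) \left(15 + o\right)}{8}$ ($J{\left(o \right)} = - \frac{\left(o + 15\right) \left(o - 27\right)}{8} = - \frac{\left(15 + o\right) \left(-27 + o\right)}{8} = - \frac{\left(-27 + o\right) \left(15 + o\right)}{8}$)
$m J{\left(\left(-1\right) 3 \right)} = - 5438 \left(\frac{405}{8} - \frac{\left(\left(-1\right) 3\right)^{2}}{8} + \frac{3 \left(\left(-1\right) 3\right)}{2}\right) = - 5438 \left(\frac{405}{8} - \frac{\left(-3\right)^{2}}{8} + \frac{3}{2} \left(-3\right)\right) = - 5438 \left(\frac{405}{8} - \frac{9}{8} - \frac{9}{2}\right) = \left(-5438\right) 45 = -244710$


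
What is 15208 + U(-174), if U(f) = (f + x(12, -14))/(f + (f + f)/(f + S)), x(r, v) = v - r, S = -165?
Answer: 148639084/9773 ≈ 15209.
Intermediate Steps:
U(f) = (-26 + f)/(f + 2*f/(-165 + f)) (U(f) = (f + (-14 - 1*12))/(f + (f + f)/(f - 165)) = (f + (-14 - 12))/(f + (2*f)/(-165 + f)) = (f - 26)/(f + 2*f/(-165 + f)) = (-26 + f)/(f + 2*f/(-165 + f)))
15208 + U(-174) = 15208 + (4290 + (-174)² - 191*(-174))/((-174)*(-163 - 174)) = 15208 - 1/174*(4290 + 30276 + 33234)/(-337) = 15208 - 1/174*(-1/337)*67800 = 15208 + 11300/9773 = 148639084/9773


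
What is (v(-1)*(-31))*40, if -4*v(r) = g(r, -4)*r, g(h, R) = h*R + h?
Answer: -930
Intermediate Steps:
g(h, R) = h + R*h (g(h, R) = R*h + h = h + R*h)
v(r) = 3*r**2/4 (v(r) = -r*(1 - 4)*r/4 = -r*(-3)*r/4 = -(-3*r)*r/4 = -(-3)*r**2/4 = 3*r**2/4)
(v(-1)*(-31))*40 = (((3/4)*(-1)**2)*(-31))*40 = (((3/4)*1)*(-31))*40 = ((3/4)*(-31))*40 = -93/4*40 = -930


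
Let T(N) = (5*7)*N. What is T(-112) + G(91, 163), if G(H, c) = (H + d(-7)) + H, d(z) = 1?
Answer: -3737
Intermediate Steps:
T(N) = 35*N
G(H, c) = 1 + 2*H (G(H, c) = (H + 1) + H = (1 + H) + H = 1 + 2*H)
T(-112) + G(91, 163) = 35*(-112) + (1 + 2*91) = -3920 + (1 + 182) = -3920 + 183 = -3737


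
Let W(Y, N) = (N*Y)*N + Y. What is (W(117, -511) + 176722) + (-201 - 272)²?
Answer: 30951725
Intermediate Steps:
W(Y, N) = Y + Y*N² (W(Y, N) = Y*N² + Y = Y + Y*N²)
(W(117, -511) + 176722) + (-201 - 272)² = (117*(1 + (-511)²) + 176722) + (-201 - 272)² = (117*(1 + 261121) + 176722) + (-473)² = (117*261122 + 176722) + 223729 = (30551274 + 176722) + 223729 = 30727996 + 223729 = 30951725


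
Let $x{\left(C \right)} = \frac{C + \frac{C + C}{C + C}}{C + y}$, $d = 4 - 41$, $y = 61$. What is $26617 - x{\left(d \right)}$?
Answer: $\frac{53237}{2} \approx 26619.0$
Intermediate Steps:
$d = -37$ ($d = 4 - 41 = -37$)
$x{\left(C \right)} = \frac{1 + C}{61 + C}$ ($x{\left(C \right)} = \frac{C + \frac{C + C}{C + C}}{C + 61} = \frac{C + \frac{2 C}{2 C}}{61 + C} = \frac{C + 2 C \frac{1}{2 C}}{61 + C} = \frac{C + 1}{61 + C} = \frac{1 + C}{61 + C}$)
$26617 - x{\left(d \right)} = 26617 - \frac{1 - 37}{61 - 37} = 26617 - \frac{1}{24} \left(-36\right) = 26617 - - \frac{3}{2} = 26617 + \frac{3}{2} = \frac{53237}{2}$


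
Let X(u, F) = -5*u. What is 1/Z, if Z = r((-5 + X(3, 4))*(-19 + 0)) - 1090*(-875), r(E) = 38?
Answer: 1/953788 ≈ 1.0485e-6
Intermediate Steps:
Z = 953788 (Z = 38 - 1090*(-875) = 38 + 953750 = 953788)
1/Z = 1/953788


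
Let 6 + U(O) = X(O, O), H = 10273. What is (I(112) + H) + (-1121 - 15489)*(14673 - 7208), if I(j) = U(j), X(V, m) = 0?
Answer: -123983383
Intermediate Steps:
U(O) = -6 (U(O) = -6 + 0 = -6)
I(j) = -6
(I(112) + H) + (-1121 - 15489)*(14673 - 7208) = (-6 + 10273) + (-1121 - 15489)*(14673 - 7208) = 10267 - 16610*7465 = 10267 - 123993650 = -123983383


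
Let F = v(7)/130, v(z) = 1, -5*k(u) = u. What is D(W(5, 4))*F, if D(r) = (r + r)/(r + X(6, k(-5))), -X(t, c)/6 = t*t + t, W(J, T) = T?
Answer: -1/4030 ≈ -0.00024814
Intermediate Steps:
k(u) = -u/5
X(t, c) = -6*t - 6*t² (X(t, c) = -6*(t*t + t) = -6*(t² + t) = -6*(t + t²) = -6*t - 6*t²)
F = 1/130 ≈ 0.0076923
D(r) = 2*r/(-252 + r) (D(r) = (r + r)/(r - 6*6*(1 + 6)) = (2*r)/(r - 6*6*7) = (2*r)/(r - 252) = (2*r)/(-252 + r) = 2*r/(-252 + r))
D(W(5, 4))*F = (2*4/(-252 + 4))*(1/130) = (2*4/(-248))*(1/130) = (2*4*(-1/248))*(1/130) = -1/31*1/130 = -1/4030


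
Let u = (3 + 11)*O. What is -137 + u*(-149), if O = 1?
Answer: -2223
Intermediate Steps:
u = 14 (u = (3 + 11)*1 = 14*1 = 14)
-137 + u*(-149) = -137 + 14*(-149) = -137 - 2086 = -2223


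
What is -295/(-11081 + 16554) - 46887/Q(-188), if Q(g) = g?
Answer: 256557091/1028924 ≈ 249.34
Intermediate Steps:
-295/(-11081 + 16554) - 46887/Q(-188) = -295/(-11081 + 16554) - 46887/(-188) = -295/5473 - 46887*(-1/188) = -295*1/5473 + 46887/188 = -295/5473 + 46887/188 = 256557091/1028924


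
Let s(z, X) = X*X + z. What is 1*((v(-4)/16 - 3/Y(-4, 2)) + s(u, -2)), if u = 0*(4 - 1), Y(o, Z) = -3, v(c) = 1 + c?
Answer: 77/16 ≈ 4.8125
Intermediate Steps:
u = 0 (u = 0*3 = 0)
s(z, X) = z + X**2 (s(z, X) = X**2 + z = z + X**2)
1*((v(-4)/16 - 3/Y(-4, 2)) + s(u, -2)) = 1*(((1 - 4)/16 - 3/(-3)) + (0 + (-2)**2)) = 1*((-3*1/16 - 3*(-1/3)) + (0 + 4)) = 1*((-3/16 + 1) + 4) = 1*(13/16 + 4) = 1*(77/16) = 77/16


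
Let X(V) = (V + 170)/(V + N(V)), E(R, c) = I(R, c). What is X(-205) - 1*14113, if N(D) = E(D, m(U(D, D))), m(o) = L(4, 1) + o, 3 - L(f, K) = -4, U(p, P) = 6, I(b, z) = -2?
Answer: -2921356/207 ≈ -14113.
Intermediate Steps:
L(f, K) = 7 (L(f, K) = 3 - 1*(-4) = 3 + 4 = 7)
m(o) = 7 + o
E(R, c) = -2
N(D) = -2
X(V) = (170 + V)/(-2 + V) (X(V) = (V + 170)/(V - 2) = (170 + V)/(-2 + V))
X(-205) - 1*14113 = (170 - 205)/(-2 - 205) - 1*14113 = -35/(-207) - 14113 = -1/207*(-35) - 14113 = 35/207 - 14113 = -2921356/207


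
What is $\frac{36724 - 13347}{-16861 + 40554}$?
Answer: $\frac{23377}{23693} \approx 0.98666$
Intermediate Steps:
$\frac{36724 - 13347}{-16861 + 40554} = \frac{36724 + \left(-23078 + 9731\right)}{23693} = \left(36724 - 13347\right) \frac{1}{23693} = 23377 \cdot \frac{1}{23693} = \frac{23377}{23693}$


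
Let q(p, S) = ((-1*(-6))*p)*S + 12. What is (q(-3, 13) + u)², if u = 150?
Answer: 5184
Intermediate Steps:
q(p, S) = 12 + 6*S*p (q(p, S) = (6*p)*S + 12 = 6*S*p + 12 = 12 + 6*S*p)
(q(-3, 13) + u)² = ((12 + 6*13*(-3)) + 150)² = ((12 - 234) + 150)² = (-222 + 150)² = (-72)² = 5184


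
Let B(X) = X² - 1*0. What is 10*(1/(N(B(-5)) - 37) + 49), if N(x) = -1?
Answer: 9305/19 ≈ 489.74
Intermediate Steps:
B(X) = X² (B(X) = X² + 0 = X²)
10*(1/(N(B(-5)) - 37) + 49) = 10*(1/(-1 - 37) + 49) = 10*(1/(-38) + 49) = 10*(-1/38 + 49) = 10*(1861/38) = 9305/19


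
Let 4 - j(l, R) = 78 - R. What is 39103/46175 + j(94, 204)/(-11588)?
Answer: 223561407/267537950 ≈ 0.83562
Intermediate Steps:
j(l, R) = -74 + R (j(l, R) = 4 - (78 - R) = 4 + (-78 + R) = -74 + R)
39103/46175 + j(94, 204)/(-11588) = 39103/46175 + (-74 + 204)/(-11588) = 39103*(1/46175) + 130*(-1/11588) = 39103/46175 - 65/5794 = 223561407/267537950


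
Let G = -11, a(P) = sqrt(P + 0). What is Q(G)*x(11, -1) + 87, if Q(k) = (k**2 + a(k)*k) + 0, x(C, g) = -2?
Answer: -155 + 22*I*sqrt(11) ≈ -155.0 + 72.966*I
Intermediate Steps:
a(P) = sqrt(P)
Q(k) = k**2 + k**(3/2) (Q(k) = (k**2 + sqrt(k)*k) + 0 = (k**2 + k**(3/2)) + 0 = k**2 + k**(3/2))
Q(G)*x(11, -1) + 87 = -11*(-11 + sqrt(-11))*(-2) + 87 = -11*(-11 + I*sqrt(11))*(-2) + 87 = (121 - 11*I*sqrt(11))*(-2) + 87 = (-242 + 22*I*sqrt(11)) + 87 = -155 + 22*I*sqrt(11)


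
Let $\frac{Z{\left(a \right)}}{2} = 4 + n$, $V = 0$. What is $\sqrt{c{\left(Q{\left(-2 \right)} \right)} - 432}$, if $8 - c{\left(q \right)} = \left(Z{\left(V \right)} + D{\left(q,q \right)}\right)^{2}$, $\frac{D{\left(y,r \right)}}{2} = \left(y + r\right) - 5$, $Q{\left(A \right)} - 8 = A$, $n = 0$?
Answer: $2 i \sqrt{227} \approx 30.133 i$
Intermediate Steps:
$Q{\left(A \right)} = 8 + A$
$D{\left(y,r \right)} = -10 + 2 r + 2 y$ ($D{\left(y,r \right)} = 2 \left(\left(y + r\right) - 5\right) = 2 \left(\left(r + y\right) - 5\right) = 2 \left(-5 + r + y\right) = -10 + 2 r + 2 y$)
$Z{\left(a \right)} = 8$ ($Z{\left(a \right)} = 2 \left(4 + 0\right) = 2 \cdot 4 = 8$)
$c{\left(q \right)} = 8 - \left(-2 + 4 q\right)^{2}$ ($c{\left(q \right)} = 8 - \left(8 + \left(-10 + 2 q + 2 q\right)\right)^{2} = 8 - \left(8 + \left(-10 + 4 q\right)\right)^{2} = 8 - \left(-2 + 4 q\right)^{2}$)
$\sqrt{c{\left(Q{\left(-2 \right)} \right)} - 432} = \sqrt{\left(8 - 4 \left(-1 + 2 \left(8 - 2\right)\right)^{2}\right) - 432} = \sqrt{\left(8 - 4 \left(-1 + 2 \cdot 6\right)^{2}\right) - 432} = \sqrt{\left(8 - 4 \left(-1 + 12\right)^{2}\right) - 432} = \sqrt{\left(8 - 4 \cdot 11^{2}\right) - 432} = \sqrt{\left(8 - 484\right) - 432} = \sqrt{-476 - 432} = \sqrt{-908} = 2 i \sqrt{227}$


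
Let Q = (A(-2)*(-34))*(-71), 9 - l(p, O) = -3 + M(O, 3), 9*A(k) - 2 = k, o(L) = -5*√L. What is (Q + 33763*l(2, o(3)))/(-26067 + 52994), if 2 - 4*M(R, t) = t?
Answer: 1654387/107708 ≈ 15.360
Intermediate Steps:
M(R, t) = ½ - t/4
A(k) = 2/9 + k/9
l(p, O) = 49/4 (l(p, O) = 9 - (-3 + (½ - ¼*3)) = 9 - (-3 + (½ - ¾)) = 9 - (-3 - ¼) = 9 - 1*(-13/4) = 9 + 13/4 = 49/4)
Q = 0 (Q = ((2/9 + (⅑)*(-2))*(-34))*(-71) = ((2/9 - 2/9)*(-34))*(-71) = (0*(-34))*(-71) = 0*(-71) = 0)
(Q + 33763*l(2, o(3)))/(-26067 + 52994) = (0 + 33763*(49/4))/(-26067 + 52994) = (0 + 1654387/4)/26927 = (1654387/4)*(1/26927) = 1654387/107708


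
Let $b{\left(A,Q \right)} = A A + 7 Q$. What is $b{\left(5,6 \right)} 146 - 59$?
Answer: $9723$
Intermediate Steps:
$b{\left(A,Q \right)} = A^{2} + 7 Q$
$b{\left(5,6 \right)} 146 - 59 = \left(5^{2} + 7 \cdot 6\right) 146 - 59 = \left(25 + 42\right) 146 - 59 = 67 \cdot 146 - 59 = 9782 - 59 = 9723$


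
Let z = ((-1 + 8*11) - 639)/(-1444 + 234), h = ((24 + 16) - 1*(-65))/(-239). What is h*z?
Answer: -5796/28919 ≈ -0.20042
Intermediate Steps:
h = -105/239 (h = (40 + 65)*(-1/239) = 105*(-1/239) = -105/239 ≈ -0.43933)
z = 276/605 (z = ((-1 + 88) - 639)/(-1210) = (87 - 639)*(-1/1210) = -552*(-1/1210) = 276/605 ≈ 0.45620)
h*z = -105/239*276/605 = -5796/28919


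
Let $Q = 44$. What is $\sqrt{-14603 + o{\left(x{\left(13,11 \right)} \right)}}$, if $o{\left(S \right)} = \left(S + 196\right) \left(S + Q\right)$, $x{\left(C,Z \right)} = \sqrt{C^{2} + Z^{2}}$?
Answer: $\sqrt{-5689 + 240 \sqrt{290}} \approx 40.024 i$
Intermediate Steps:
$o{\left(S \right)} = \left(44 + S\right) \left(196 + S\right)$ ($o{\left(S \right)} = \left(S + 196\right) \left(S + 44\right) = \left(196 + S\right) \left(44 + S\right) = \left(44 + S\right) \left(196 + S\right)$)
$\sqrt{-14603 + o{\left(x{\left(13,11 \right)} \right)}} = \sqrt{-14603 + \left(8624 + \left(\sqrt{13^{2} + 11^{2}}\right)^{2} + 240 \sqrt{13^{2} + 11^{2}}\right)} = \sqrt{-14603 + \left(8624 + \left(\sqrt{169 + 121}\right)^{2} + 240 \sqrt{169 + 121}\right)} = \sqrt{-14603 + \left(8624 + \left(\sqrt{290}\right)^{2} + 240 \sqrt{290}\right)} = \sqrt{-14603 + \left(8624 + 290 + 240 \sqrt{290}\right)} = \sqrt{-14603 + \left(8914 + 240 \sqrt{290}\right)} = \sqrt{-5689 + 240 \sqrt{290}}$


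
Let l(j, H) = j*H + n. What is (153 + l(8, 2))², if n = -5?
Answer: 26896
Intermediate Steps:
l(j, H) = -5 + H*j (l(j, H) = j*H - 5 = H*j - 5 = -5 + H*j)
(153 + l(8, 2))² = (153 + (-5 + 2*8))² = (153 + (-5 + 16))² = (153 + 11)² = 164² = 26896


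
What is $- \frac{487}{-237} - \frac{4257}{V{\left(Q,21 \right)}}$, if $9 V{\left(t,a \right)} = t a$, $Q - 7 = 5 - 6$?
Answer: $- \frac{1002091}{3318} \approx -302.02$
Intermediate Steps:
$Q = 6$ ($Q = 7 + \left(5 - 6\right) = 7 - 1 = 6$)
$V{\left(t,a \right)} = \frac{a t}{9}$ ($V{\left(t,a \right)} = \frac{t a}{9} = \frac{a t}{9}$)
$- \frac{487}{-237} - \frac{4257}{V{\left(Q,21 \right)}} = - \frac{487}{-237} - \frac{4257}{\frac{1}{9} \cdot 21 \cdot 6} = \left(-487\right) \left(- \frac{1}{237}\right) - \frac{4257}{14} = \frac{487}{237} - \frac{4257}{14} = - \frac{1002091}{3318}$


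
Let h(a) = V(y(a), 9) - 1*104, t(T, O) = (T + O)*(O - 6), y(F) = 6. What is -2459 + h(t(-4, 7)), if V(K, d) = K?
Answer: -2557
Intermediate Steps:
t(T, O) = (-6 + O)*(O + T) (t(T, O) = (O + T)*(-6 + O) = (-6 + O)*(O + T))
h(a) = -98 (h(a) = 6 - 1*104 = 6 - 104 = -98)
-2459 + h(t(-4, 7)) = -2459 - 98 = -2557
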